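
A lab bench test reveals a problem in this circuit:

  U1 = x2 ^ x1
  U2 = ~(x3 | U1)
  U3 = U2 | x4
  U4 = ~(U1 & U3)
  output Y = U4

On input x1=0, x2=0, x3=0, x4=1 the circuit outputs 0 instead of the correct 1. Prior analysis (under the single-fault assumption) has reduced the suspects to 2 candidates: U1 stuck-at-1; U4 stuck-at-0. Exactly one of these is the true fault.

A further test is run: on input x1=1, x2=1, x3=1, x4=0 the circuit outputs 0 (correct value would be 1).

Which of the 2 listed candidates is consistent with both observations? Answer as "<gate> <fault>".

U4 stuck-at-0

Evaluate each candidate on input x1=1, x2=1, x3=1, x4=0:
  U1 stuck-at-1: U1=1 [stuck-at-1], U2=0, U3=0, U4=1 → 1 — eliminated
  U4 stuck-at-0: U1=0, U2=0, U3=0, U4=0 [stuck-at-0] → 0 — matches
Only U4 stuck-at-0 reproduces the observed 0.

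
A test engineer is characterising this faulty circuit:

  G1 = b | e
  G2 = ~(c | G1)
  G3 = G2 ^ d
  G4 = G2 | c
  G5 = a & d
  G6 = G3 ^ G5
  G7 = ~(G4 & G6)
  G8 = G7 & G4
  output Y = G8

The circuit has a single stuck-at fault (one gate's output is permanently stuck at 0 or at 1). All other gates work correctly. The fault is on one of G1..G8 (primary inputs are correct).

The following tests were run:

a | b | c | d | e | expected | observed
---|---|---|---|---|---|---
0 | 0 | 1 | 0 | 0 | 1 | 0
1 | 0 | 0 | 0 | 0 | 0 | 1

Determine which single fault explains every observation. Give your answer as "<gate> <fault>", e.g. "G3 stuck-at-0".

Fault-free values for test 1 (a=0, b=0, c=1, d=0, e=0): G1=0, G2=0, G3=0, G4=1, G5=0, G6=0, G7=1, G8=1, giving Y=1. Observed 0.
Test 1: faults giving observed 0 are {G2 stuck-at-1, G3 stuck-at-1, G4 stuck-at-0, G5 stuck-at-1, G6 stuck-at-1, G7 stuck-at-0, G8 stuck-at-0}.
Test 2 (a=1, b=0, c=0, d=0, e=0): fault-free G1=0, G2=1, G3=1, G4=1, G5=0, G6=1, G7=0, G8=0 → 0; observed 1. Eliminates G2 stuck-at-1, G3 stuck-at-1, G4 stuck-at-0, G6 stuck-at-1, G7 stuck-at-0, G8 stuck-at-0.
Only G5 stuck-at-1 is consistent with every test.

G5 stuck-at-1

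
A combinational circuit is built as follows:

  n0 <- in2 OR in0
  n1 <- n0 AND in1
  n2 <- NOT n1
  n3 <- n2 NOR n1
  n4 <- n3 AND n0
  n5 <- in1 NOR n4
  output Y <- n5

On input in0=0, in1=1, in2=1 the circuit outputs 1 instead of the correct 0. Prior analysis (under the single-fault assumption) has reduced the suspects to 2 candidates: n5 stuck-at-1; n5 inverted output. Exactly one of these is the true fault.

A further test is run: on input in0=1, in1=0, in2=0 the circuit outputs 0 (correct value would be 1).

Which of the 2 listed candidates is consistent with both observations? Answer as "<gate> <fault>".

n5 inverted output

Evaluate each candidate on input in0=1, in1=0, in2=0:
  n5 stuck-at-1: n0=1, n1=0, n2=1, n3=0, n4=0, n5=1 [stuck-at-1] → 1 — eliminated
  n5 inverted output: n0=1, n1=0, n2=1, n3=0, n4=0, n5=0 [inverted output] → 0 — matches
Only n5 inverted output reproduces the observed 0.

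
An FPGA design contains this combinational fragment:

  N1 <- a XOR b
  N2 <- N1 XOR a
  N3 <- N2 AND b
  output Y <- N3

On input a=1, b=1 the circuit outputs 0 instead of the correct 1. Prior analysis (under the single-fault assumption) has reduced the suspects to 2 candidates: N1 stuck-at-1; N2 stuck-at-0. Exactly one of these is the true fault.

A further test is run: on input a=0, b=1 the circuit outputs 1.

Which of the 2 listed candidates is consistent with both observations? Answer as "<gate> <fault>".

Evaluate each candidate on input a=0, b=1:
  N1 stuck-at-1: N1=1 [stuck-at-1], N2=1, N3=1 → 1 — matches
  N2 stuck-at-0: N1=1, N2=0 [stuck-at-0], N3=0 → 0 — eliminated
Only N1 stuck-at-1 reproduces the observed 1.

N1 stuck-at-1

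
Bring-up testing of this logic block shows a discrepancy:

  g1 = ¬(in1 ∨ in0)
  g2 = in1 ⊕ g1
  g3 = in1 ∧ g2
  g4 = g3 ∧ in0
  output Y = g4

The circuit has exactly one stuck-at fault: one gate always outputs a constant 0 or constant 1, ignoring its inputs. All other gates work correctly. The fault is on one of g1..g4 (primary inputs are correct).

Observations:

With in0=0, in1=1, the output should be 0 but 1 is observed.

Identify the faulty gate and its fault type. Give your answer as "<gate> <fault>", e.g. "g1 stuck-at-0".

g4 stuck-at-1

Fault-free values for test 1 (in0=0, in1=1): g1=0, g2=1, g3=1, g4=0, giving Y=0. Observed 1.
Test 1: faults giving observed 1 are {g4 stuck-at-1}.
Only g4 stuck-at-1 is consistent with every test.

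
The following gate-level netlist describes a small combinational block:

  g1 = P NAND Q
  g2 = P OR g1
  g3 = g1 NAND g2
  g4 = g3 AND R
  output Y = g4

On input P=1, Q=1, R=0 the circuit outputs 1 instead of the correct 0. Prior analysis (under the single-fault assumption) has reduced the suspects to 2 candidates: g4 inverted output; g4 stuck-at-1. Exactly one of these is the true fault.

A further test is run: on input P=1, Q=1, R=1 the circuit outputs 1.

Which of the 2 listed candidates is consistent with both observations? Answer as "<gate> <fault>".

g4 stuck-at-1

Evaluate each candidate on input P=1, Q=1, R=1:
  g4 inverted output: g1=0, g2=1, g3=1, g4=0 [inverted output] → 0 — eliminated
  g4 stuck-at-1: g1=0, g2=1, g3=1, g4=1 [stuck-at-1] → 1 — matches
Only g4 stuck-at-1 reproduces the observed 1.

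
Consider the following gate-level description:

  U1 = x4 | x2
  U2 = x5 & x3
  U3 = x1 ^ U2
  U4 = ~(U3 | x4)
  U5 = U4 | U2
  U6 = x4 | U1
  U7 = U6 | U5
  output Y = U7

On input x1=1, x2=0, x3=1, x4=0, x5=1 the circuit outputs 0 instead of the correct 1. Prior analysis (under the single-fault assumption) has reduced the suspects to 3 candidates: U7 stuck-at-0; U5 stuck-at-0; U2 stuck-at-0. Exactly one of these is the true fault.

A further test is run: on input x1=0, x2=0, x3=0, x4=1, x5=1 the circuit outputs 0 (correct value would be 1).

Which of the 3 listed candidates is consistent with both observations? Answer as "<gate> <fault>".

U7 stuck-at-0

Evaluate each candidate on input x1=0, x2=0, x3=0, x4=1, x5=1:
  U7 stuck-at-0: U1=1, U2=0, U3=0, U4=0, U5=0, U6=1, U7=0 [stuck-at-0] → 0 — matches
  U5 stuck-at-0: U1=1, U2=0, U3=0, U4=0, U5=0 [stuck-at-0], U6=1, U7=1 → 1 — eliminated
  U2 stuck-at-0: U1=1, U2=0 [stuck-at-0], U3=0, U4=0, U5=0, U6=1, U7=1 → 1 — eliminated
Only U7 stuck-at-0 reproduces the observed 0.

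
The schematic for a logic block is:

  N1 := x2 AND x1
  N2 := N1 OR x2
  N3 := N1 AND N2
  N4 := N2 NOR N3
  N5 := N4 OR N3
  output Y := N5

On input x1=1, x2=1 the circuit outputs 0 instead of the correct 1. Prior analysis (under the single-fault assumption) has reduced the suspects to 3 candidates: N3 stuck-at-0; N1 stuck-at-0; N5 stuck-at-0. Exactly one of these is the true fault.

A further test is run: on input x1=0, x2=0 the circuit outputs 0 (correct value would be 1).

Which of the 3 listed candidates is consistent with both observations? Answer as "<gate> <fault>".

N5 stuck-at-0

Evaluate each candidate on input x1=0, x2=0:
  N3 stuck-at-0: N1=0, N2=0, N3=0 [stuck-at-0], N4=1, N5=1 → 1 — eliminated
  N1 stuck-at-0: N1=0 [stuck-at-0], N2=0, N3=0, N4=1, N5=1 → 1 — eliminated
  N5 stuck-at-0: N1=0, N2=0, N3=0, N4=1, N5=0 [stuck-at-0] → 0 — matches
Only N5 stuck-at-0 reproduces the observed 0.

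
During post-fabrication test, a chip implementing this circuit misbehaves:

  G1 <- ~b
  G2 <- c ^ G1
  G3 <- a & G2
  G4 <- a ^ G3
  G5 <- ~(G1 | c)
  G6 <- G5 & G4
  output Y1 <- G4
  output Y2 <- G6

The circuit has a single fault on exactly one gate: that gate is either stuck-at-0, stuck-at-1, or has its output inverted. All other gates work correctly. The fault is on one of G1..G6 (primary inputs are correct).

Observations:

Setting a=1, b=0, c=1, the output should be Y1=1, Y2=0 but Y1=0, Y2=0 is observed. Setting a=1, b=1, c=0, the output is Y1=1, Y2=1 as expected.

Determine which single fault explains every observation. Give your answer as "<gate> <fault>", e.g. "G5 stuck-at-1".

Fault-free values for test 1 (a=1, b=0, c=1): G1=1, G2=0, G3=0, G4=1, G5=0, G6=0, giving Y1=1, Y2=0. Observed Y1=0, Y2=0.
Test 1: faults giving observed Y1=0, Y2=0 are {G1 stuck-at-0, G1 inverted output, G2 stuck-at-1, G2 inverted output, G3 stuck-at-1, G3 inverted output, G4 stuck-at-0, G4 inverted output}.
Test 2 (a=1, b=1, c=0): fault-free G1=0, G2=0, G3=0, G4=1, G5=1, G6=1 → Y1=1, Y2=1; observed Y1=1, Y2=1. Eliminates G1 inverted output, G2 stuck-at-1, G2 inverted output, G3 stuck-at-1, G3 inverted output, G4 stuck-at-0, G4 inverted output.
Only G1 stuck-at-0 is consistent with every test.

G1 stuck-at-0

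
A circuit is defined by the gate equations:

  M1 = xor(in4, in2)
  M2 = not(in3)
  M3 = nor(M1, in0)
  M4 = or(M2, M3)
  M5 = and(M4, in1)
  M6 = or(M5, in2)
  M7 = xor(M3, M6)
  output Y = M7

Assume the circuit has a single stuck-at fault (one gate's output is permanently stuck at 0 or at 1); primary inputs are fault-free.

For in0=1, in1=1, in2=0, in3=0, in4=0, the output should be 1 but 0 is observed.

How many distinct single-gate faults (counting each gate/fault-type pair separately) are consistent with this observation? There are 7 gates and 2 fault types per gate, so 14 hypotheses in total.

Fault-free: M1=0, M2=1, M3=0, M4=1, M5=1, M6=1, M7=1 → 1. Observed 0.
  M1 stuck-at-0: output 1 ✗
  M1 stuck-at-1: output 1 ✗
  M2 stuck-at-0: output 0 ✓
  M2 stuck-at-1: output 1 ✗
  M3 stuck-at-0: output 1 ✗
  M3 stuck-at-1: output 0 ✓
  M4 stuck-at-0: output 0 ✓
  M4 stuck-at-1: output 1 ✗
  M5 stuck-at-0: output 0 ✓
  M5 stuck-at-1: output 1 ✗
  M6 stuck-at-0: output 0 ✓
  M6 stuck-at-1: output 1 ✗
  M7 stuck-at-0: output 0 ✓
  M7 stuck-at-1: output 1 ✗
Consistent faults: {M2 stuck-at-0, M3 stuck-at-1, M4 stuck-at-0, M5 stuck-at-0, M6 stuck-at-0, M7 stuck-at-0} — 6 in all.

6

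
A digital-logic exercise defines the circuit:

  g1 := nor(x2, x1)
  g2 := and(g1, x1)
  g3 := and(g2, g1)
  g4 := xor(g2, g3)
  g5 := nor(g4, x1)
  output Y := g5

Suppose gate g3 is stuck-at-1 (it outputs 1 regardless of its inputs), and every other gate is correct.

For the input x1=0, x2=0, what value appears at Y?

Propagate with g3 forced: g1=1, g2=0, g3=1 [stuck-at-1], g4=1, g5=0.
So Y = 0. (Without the fault it would be 1.)

0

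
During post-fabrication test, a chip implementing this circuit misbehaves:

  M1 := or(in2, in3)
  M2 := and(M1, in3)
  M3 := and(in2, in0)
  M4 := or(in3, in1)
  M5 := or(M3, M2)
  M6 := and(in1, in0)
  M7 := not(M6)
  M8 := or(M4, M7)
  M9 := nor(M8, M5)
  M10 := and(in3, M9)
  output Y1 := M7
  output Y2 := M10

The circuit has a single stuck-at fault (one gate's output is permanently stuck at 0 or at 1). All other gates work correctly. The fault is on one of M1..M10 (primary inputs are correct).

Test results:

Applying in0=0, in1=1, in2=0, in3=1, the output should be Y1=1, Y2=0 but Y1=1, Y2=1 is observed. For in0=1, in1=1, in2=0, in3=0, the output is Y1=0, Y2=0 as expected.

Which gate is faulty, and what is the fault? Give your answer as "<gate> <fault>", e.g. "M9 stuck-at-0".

M9 stuck-at-1

Fault-free values for test 1 (in0=0, in1=1, in2=0, in3=1): M1=1, M2=1, M3=0, M4=1, M5=1, M6=0, M7=1, M8=1, M9=0, M10=0, giving Y1=1, Y2=0. Observed Y1=1, Y2=1.
Test 1: faults giving observed Y1=1, Y2=1 are {M9 stuck-at-1, M10 stuck-at-1}.
Test 2 (in0=1, in1=1, in2=0, in3=0): fault-free M1=0, M2=0, M3=0, M4=1, M5=0, M6=1, M7=0, M8=1, M9=0, M10=0 → Y1=0, Y2=0; observed Y1=0, Y2=0. Eliminates M10 stuck-at-1.
Only M9 stuck-at-1 is consistent with every test.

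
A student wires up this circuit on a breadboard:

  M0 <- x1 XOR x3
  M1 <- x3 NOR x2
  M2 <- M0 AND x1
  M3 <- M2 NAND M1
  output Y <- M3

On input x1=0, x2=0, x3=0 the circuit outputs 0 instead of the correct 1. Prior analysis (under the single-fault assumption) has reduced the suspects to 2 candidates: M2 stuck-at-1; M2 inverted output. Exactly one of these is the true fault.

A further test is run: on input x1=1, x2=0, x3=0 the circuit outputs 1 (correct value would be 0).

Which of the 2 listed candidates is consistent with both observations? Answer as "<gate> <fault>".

Evaluate each candidate on input x1=1, x2=0, x3=0:
  M2 stuck-at-1: M0=1, M1=1, M2=1 [stuck-at-1], M3=0 → 0 — eliminated
  M2 inverted output: M0=1, M1=1, M2=0 [inverted output], M3=1 → 1 — matches
Only M2 inverted output reproduces the observed 1.

M2 inverted output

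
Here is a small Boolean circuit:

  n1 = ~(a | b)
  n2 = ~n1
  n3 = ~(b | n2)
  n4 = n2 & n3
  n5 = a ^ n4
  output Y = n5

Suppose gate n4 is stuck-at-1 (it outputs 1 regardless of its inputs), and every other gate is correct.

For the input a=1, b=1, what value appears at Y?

Propagate with n4 forced: n1=0, n2=1, n3=0, n4=1 [stuck-at-1], n5=0.
So Y = 0. (Without the fault it would be 1.)

0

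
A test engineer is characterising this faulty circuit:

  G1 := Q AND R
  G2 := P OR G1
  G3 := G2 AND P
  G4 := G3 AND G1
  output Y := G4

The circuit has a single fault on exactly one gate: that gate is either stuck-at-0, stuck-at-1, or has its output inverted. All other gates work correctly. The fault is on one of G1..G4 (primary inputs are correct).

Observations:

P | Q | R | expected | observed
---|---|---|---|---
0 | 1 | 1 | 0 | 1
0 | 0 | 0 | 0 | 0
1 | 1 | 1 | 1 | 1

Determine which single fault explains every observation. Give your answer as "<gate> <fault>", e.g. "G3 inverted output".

G3 stuck-at-1

Fault-free values for test 1 (P=0, Q=1, R=1): G1=1, G2=1, G3=0, G4=0, giving Y=0. Observed 1.
Test 1: faults giving observed 1 are {G3 stuck-at-1, G3 inverted output, G4 stuck-at-1, G4 inverted output}.
Test 2 (P=0, Q=0, R=0): fault-free G1=0, G2=0, G3=0, G4=0 → 0; observed 0. Eliminates G4 stuck-at-1, G4 inverted output.
Test 3 (P=1, Q=1, R=1): fault-free G1=1, G2=1, G3=1, G4=1 → 1; observed 1. Eliminates G3 inverted output.
Only G3 stuck-at-1 is consistent with every test.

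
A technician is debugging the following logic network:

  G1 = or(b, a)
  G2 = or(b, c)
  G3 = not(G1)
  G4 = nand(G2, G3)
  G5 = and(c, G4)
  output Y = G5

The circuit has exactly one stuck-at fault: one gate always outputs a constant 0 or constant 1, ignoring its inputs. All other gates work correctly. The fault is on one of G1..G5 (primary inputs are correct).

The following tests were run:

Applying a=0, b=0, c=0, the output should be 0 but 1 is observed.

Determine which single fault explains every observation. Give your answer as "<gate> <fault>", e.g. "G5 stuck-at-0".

Fault-free values for test 1 (a=0, b=0, c=0): G1=0, G2=0, G3=1, G4=1, G5=0, giving Y=0. Observed 1.
Test 1: faults giving observed 1 are {G5 stuck-at-1}.
Only G5 stuck-at-1 is consistent with every test.

G5 stuck-at-1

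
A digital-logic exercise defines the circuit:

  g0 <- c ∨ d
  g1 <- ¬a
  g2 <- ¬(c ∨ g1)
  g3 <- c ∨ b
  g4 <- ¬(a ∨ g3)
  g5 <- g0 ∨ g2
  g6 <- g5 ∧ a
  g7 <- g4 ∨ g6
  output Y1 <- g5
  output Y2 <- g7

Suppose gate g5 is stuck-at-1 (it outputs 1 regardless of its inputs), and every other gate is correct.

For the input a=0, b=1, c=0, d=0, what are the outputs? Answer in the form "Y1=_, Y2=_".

Y1=1, Y2=0

Propagate with g5 forced: g0=0, g1=1, g2=0, g3=1, g4=0, g5=1 [stuck-at-1], g6=0, g7=0.
So the outputs are Y1=1, Y2=0. (Without the fault they would be Y1=0, Y2=0.)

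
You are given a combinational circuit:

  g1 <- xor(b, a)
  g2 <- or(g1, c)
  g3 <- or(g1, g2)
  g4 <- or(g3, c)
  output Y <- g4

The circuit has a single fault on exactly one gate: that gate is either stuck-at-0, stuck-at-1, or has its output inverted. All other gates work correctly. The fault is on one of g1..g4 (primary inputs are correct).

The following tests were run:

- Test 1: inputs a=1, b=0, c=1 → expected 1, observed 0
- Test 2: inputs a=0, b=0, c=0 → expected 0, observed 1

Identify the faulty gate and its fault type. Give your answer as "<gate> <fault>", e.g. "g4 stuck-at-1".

g4 inverted output

Fault-free values for test 1 (a=1, b=0, c=1): g1=1, g2=1, g3=1, g4=1, giving Y=1. Observed 0.
Test 1: faults giving observed 0 are {g4 stuck-at-0, g4 inverted output}.
Test 2 (a=0, b=0, c=0): fault-free g1=0, g2=0, g3=0, g4=0 → 0; observed 1. Eliminates g4 stuck-at-0.
Only g4 inverted output is consistent with every test.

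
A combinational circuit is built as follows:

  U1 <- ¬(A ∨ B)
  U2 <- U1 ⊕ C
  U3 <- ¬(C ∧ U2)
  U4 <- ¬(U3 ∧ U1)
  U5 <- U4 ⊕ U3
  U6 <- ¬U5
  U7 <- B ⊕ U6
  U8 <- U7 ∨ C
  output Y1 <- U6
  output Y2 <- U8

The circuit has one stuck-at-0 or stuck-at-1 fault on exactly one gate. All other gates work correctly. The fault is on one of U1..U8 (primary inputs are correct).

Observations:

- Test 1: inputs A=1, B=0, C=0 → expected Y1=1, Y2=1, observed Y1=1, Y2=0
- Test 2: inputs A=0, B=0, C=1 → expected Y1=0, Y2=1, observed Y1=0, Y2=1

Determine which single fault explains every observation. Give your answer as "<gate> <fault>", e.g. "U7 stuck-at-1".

Fault-free values for test 1 (A=1, B=0, C=0): U1=0, U2=0, U3=1, U4=1, U5=0, U6=1, U7=1, U8=1, giving Y1=1, Y2=1. Observed Y1=1, Y2=0.
Test 1: faults giving observed Y1=1, Y2=0 are {U7 stuck-at-0, U8 stuck-at-0}.
Test 2 (A=0, B=0, C=1): fault-free U1=1, U2=0, U3=1, U4=0, U5=1, U6=0, U7=0, U8=1 → Y1=0, Y2=1; observed Y1=0, Y2=1. Eliminates U8 stuck-at-0.
Only U7 stuck-at-0 is consistent with every test.

U7 stuck-at-0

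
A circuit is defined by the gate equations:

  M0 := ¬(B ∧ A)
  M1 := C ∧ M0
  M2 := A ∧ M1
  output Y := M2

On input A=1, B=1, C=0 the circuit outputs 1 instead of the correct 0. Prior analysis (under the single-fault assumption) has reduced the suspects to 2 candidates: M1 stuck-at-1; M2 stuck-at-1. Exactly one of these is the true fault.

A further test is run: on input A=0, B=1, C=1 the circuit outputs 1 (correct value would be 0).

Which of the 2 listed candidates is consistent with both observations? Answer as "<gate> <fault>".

M2 stuck-at-1

Evaluate each candidate on input A=0, B=1, C=1:
  M1 stuck-at-1: M0=1, M1=1 [stuck-at-1], M2=0 → 0 — eliminated
  M2 stuck-at-1: M0=1, M1=1, M2=1 [stuck-at-1] → 1 — matches
Only M2 stuck-at-1 reproduces the observed 1.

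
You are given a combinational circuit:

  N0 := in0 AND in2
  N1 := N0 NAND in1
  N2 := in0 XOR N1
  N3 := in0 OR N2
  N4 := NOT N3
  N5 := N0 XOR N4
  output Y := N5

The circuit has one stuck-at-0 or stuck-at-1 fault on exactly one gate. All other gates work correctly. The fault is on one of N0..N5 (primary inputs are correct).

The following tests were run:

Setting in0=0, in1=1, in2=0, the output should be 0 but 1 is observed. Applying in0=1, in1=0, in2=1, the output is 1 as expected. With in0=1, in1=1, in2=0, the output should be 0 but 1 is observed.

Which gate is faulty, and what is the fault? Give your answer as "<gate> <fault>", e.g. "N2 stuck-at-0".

Fault-free values for test 1 (in0=0, in1=1, in2=0): N0=0, N1=1, N2=1, N3=1, N4=0, N5=0, giving Y=0. Observed 1.
Test 1: faults giving observed 1 are {N1 stuck-at-0, N2 stuck-at-0, N3 stuck-at-0, N4 stuck-at-1, N5 stuck-at-1}.
Test 2 (in0=1, in1=0, in2=1): fault-free N0=1, N1=1, N2=0, N3=1, N4=0, N5=1 → 1; observed 1. Eliminates N3 stuck-at-0, N4 stuck-at-1.
Test 3 (in0=1, in1=1, in2=0): fault-free N0=0, N1=1, N2=0, N3=1, N4=0, N5=0 → 0; observed 1. Eliminates N1 stuck-at-0, N2 stuck-at-0.
Only N5 stuck-at-1 is consistent with every test.

N5 stuck-at-1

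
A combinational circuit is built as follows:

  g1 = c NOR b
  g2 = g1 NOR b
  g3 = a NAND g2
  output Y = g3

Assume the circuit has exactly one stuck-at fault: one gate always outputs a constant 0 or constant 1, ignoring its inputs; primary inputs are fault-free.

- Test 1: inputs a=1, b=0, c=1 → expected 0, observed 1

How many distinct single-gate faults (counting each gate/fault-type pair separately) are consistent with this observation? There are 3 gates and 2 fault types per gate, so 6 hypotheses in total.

3

Fault-free: g1=0, g2=1, g3=0 → 0. Observed 1.
  g1 stuck-at-0: output 0 ✗
  g1 stuck-at-1: output 1 ✓
  g2 stuck-at-0: output 1 ✓
  g2 stuck-at-1: output 0 ✗
  g3 stuck-at-0: output 0 ✗
  g3 stuck-at-1: output 1 ✓
Consistent faults: {g1 stuck-at-1, g2 stuck-at-0, g3 stuck-at-1} — 3 in all.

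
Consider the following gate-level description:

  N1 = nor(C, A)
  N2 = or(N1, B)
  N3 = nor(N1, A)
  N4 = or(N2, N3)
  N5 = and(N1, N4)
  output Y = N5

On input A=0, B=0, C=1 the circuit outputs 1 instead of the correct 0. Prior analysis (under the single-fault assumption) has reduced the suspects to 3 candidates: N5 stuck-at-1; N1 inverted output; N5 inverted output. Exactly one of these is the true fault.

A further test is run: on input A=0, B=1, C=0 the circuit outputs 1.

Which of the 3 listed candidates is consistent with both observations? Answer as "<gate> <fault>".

Evaluate each candidate on input A=0, B=1, C=0:
  N5 stuck-at-1: N1=1, N2=1, N3=0, N4=1, N5=1 [stuck-at-1] → 1 — matches
  N1 inverted output: N1=0 [inverted output], N2=1, N3=1, N4=1, N5=0 → 0 — eliminated
  N5 inverted output: N1=1, N2=1, N3=0, N4=1, N5=0 [inverted output] → 0 — eliminated
Only N5 stuck-at-1 reproduces the observed 1.

N5 stuck-at-1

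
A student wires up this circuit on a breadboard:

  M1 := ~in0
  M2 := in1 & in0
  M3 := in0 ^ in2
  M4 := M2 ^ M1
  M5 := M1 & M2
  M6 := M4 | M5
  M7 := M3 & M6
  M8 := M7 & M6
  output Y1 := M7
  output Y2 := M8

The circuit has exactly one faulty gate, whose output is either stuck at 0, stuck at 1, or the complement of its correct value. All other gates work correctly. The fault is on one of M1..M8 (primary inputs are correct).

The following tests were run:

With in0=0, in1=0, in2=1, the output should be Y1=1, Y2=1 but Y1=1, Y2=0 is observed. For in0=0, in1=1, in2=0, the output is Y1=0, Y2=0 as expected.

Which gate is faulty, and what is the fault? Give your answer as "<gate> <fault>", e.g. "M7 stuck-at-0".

M8 stuck-at-0

Fault-free values for test 1 (in0=0, in1=0, in2=1): M1=1, M2=0, M3=1, M4=1, M5=0, M6=1, M7=1, M8=1, giving Y1=1, Y2=1. Observed Y1=1, Y2=0.
Test 1: faults giving observed Y1=1, Y2=0 are {M8 stuck-at-0, M8 inverted output}.
Test 2 (in0=0, in1=1, in2=0): fault-free M1=1, M2=0, M3=0, M4=1, M5=0, M6=1, M7=0, M8=0 → Y1=0, Y2=0; observed Y1=0, Y2=0. Eliminates M8 inverted output.
Only M8 stuck-at-0 is consistent with every test.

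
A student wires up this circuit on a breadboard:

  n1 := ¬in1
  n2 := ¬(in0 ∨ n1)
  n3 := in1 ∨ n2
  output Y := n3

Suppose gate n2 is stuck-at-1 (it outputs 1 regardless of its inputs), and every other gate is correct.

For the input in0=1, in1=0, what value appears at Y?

1

Propagate with n2 forced: n1=1, n2=1 [stuck-at-1], n3=1.
So Y = 1. (Without the fault it would be 0.)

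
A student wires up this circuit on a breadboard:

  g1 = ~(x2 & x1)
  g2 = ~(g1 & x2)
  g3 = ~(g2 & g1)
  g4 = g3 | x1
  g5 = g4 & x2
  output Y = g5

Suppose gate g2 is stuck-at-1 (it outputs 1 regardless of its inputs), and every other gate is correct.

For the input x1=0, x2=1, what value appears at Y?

Propagate with g2 forced: g1=1, g2=1 [stuck-at-1], g3=0, g4=0, g5=0.
So Y = 0. (Without the fault it would be 1.)

0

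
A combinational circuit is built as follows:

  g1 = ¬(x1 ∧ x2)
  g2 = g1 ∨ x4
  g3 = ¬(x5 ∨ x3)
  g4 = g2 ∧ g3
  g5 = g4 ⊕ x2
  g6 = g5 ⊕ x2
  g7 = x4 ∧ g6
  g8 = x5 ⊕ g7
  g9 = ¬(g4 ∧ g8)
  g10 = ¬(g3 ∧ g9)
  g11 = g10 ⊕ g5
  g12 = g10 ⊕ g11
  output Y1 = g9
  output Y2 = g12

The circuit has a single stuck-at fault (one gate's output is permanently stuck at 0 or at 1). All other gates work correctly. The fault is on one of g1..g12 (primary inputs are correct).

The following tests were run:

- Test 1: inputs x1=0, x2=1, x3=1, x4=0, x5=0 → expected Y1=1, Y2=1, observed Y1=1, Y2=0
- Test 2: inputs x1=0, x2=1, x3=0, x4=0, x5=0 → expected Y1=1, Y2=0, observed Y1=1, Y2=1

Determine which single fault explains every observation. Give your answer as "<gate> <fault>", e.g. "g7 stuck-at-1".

g11 stuck-at-1

Fault-free values for test 1 (x1=0, x2=1, x3=1, x4=0, x5=0): g1=1, g2=1, g3=0, g4=0, g5=1, g6=0, g7=0, g8=0, g9=1, g10=1, g11=0, g12=1, giving Y1=1, Y2=1. Observed Y1=1, Y2=0.
Test 1: faults giving observed Y1=1, Y2=0 are {g3 stuck-at-1, g4 stuck-at-1, g5 stuck-at-0, g11 stuck-at-1, g12 stuck-at-0}.
Test 2 (x1=0, x2=1, x3=0, x4=0, x5=0): fault-free g1=1, g2=1, g3=1, g4=1, g5=0, g6=1, g7=0, g8=0, g9=1, g10=0, g11=0, g12=0 → Y1=1, Y2=0; observed Y1=1, Y2=1. Eliminates g3 stuck-at-1, g4 stuck-at-1, g5 stuck-at-0, g12 stuck-at-0.
Only g11 stuck-at-1 is consistent with every test.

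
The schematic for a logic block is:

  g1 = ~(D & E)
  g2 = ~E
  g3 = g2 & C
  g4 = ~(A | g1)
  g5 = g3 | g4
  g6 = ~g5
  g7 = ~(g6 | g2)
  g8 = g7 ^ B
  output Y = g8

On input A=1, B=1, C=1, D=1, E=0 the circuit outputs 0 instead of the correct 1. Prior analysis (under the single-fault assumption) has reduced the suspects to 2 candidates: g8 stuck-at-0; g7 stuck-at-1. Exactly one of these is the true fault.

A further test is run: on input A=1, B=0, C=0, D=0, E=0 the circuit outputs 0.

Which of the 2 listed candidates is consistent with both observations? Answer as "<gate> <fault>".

Evaluate each candidate on input A=1, B=0, C=0, D=0, E=0:
  g8 stuck-at-0: g1=1, g2=1, g3=0, g4=0, g5=0, g6=1, g7=0, g8=0 [stuck-at-0] → 0 — matches
  g7 stuck-at-1: g1=1, g2=1, g3=0, g4=0, g5=0, g6=1, g7=1 [stuck-at-1], g8=1 → 1 — eliminated
Only g8 stuck-at-0 reproduces the observed 0.

g8 stuck-at-0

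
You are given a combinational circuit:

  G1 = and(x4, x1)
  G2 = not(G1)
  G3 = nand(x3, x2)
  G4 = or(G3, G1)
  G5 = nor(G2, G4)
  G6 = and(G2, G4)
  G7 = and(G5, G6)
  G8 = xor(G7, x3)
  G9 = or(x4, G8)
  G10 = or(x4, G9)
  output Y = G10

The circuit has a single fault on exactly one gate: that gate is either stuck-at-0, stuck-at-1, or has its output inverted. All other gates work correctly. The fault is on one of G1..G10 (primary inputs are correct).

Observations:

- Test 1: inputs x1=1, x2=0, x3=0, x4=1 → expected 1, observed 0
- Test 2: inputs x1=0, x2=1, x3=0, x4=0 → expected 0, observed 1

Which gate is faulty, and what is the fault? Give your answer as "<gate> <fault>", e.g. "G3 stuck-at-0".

Fault-free values for test 1 (x1=1, x2=0, x3=0, x4=1): G1=1, G2=0, G3=1, G4=1, G5=0, G6=0, G7=0, G8=0, G9=1, G10=1, giving Y=1. Observed 0.
Test 1: faults giving observed 0 are {G10 stuck-at-0, G10 inverted output}.
Test 2 (x1=0, x2=1, x3=0, x4=0): fault-free G1=0, G2=1, G3=1, G4=1, G5=0, G6=1, G7=0, G8=0, G9=0, G10=0 → 0; observed 1. Eliminates G10 stuck-at-0.
Only G10 inverted output is consistent with every test.

G10 inverted output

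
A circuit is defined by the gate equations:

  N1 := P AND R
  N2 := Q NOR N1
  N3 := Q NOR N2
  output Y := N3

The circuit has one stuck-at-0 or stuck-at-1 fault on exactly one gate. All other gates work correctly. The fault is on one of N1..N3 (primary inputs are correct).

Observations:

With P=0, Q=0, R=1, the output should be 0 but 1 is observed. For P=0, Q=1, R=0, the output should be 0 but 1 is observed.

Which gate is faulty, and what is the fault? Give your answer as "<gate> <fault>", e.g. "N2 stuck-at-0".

N3 stuck-at-1

Fault-free values for test 1 (P=0, Q=0, R=1): N1=0, N2=1, N3=0, giving Y=0. Observed 1.
Test 1: faults giving observed 1 are {N1 stuck-at-1, N2 stuck-at-0, N3 stuck-at-1}.
Test 2 (P=0, Q=1, R=0): fault-free N1=0, N2=0, N3=0 → 0; observed 1. Eliminates N1 stuck-at-1, N2 stuck-at-0.
Only N3 stuck-at-1 is consistent with every test.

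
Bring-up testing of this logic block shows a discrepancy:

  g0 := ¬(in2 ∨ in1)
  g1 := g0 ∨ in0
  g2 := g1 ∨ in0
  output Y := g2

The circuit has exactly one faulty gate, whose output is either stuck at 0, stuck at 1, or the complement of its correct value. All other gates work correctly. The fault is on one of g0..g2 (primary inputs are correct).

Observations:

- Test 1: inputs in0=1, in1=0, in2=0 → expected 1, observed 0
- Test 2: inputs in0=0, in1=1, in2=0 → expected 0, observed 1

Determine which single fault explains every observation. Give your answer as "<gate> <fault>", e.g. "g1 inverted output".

g2 inverted output

Fault-free values for test 1 (in0=1, in1=0, in2=0): g0=1, g1=1, g2=1, giving Y=1. Observed 0.
Test 1: faults giving observed 0 are {g2 stuck-at-0, g2 inverted output}.
Test 2 (in0=0, in1=1, in2=0): fault-free g0=0, g1=0, g2=0 → 0; observed 1. Eliminates g2 stuck-at-0.
Only g2 inverted output is consistent with every test.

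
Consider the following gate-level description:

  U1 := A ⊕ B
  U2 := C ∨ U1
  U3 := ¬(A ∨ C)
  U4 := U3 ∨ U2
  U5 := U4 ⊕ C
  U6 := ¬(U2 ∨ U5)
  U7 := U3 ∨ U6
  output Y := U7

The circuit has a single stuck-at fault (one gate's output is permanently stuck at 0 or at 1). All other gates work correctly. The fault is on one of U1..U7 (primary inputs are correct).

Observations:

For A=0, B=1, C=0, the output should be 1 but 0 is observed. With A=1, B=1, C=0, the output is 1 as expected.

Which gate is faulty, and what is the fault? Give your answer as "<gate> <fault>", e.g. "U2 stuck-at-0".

U3 stuck-at-0

Fault-free values for test 1 (A=0, B=1, C=0): U1=1, U2=1, U3=1, U4=1, U5=1, U6=0, U7=1, giving Y=1. Observed 0.
Test 1: faults giving observed 0 are {U3 stuck-at-0, U7 stuck-at-0}.
Test 2 (A=1, B=1, C=0): fault-free U1=0, U2=0, U3=0, U4=0, U5=0, U6=1, U7=1 → 1; observed 1. Eliminates U7 stuck-at-0.
Only U3 stuck-at-0 is consistent with every test.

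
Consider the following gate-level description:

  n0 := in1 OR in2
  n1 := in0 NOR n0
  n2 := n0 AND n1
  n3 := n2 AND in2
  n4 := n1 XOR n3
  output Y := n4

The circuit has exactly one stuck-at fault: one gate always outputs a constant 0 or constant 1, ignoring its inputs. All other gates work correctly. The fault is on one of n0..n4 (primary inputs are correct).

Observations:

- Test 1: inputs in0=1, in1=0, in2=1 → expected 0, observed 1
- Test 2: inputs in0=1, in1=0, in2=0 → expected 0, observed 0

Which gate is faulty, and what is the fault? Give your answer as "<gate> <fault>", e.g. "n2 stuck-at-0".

Fault-free values for test 1 (in0=1, in1=0, in2=1): n0=1, n1=0, n2=0, n3=0, n4=0, giving Y=0. Observed 1.
Test 1: faults giving observed 1 are {n2 stuck-at-1, n3 stuck-at-1, n4 stuck-at-1}.
Test 2 (in0=1, in1=0, in2=0): fault-free n0=0, n1=0, n2=0, n3=0, n4=0 → 0; observed 0. Eliminates n3 stuck-at-1, n4 stuck-at-1.
Only n2 stuck-at-1 is consistent with every test.

n2 stuck-at-1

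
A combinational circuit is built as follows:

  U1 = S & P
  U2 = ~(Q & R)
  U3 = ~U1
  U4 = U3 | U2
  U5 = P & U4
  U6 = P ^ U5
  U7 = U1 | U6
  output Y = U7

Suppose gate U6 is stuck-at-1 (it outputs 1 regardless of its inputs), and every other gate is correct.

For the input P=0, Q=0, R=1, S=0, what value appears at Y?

Propagate with U6 forced: U1=0, U2=1, U3=1, U4=1, U5=0, U6=1 [stuck-at-1], U7=1.
So Y = 1. (Without the fault it would be 0.)

1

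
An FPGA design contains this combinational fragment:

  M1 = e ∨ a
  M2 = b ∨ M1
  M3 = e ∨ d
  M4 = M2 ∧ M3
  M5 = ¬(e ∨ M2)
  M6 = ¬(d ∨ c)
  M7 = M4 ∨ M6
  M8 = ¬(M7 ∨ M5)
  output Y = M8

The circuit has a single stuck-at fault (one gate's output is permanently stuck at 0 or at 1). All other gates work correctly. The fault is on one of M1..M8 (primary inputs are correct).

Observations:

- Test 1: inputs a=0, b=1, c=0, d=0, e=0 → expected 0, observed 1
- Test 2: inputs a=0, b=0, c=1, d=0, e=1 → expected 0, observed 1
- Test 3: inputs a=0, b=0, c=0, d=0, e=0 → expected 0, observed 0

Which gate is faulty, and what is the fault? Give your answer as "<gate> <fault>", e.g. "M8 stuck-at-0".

Fault-free values for test 1 (a=0, b=1, c=0, d=0, e=0): M1=0, M2=1, M3=0, M4=0, M5=0, M6=1, M7=1, M8=0, giving Y=0. Observed 1.
Test 1: faults giving observed 1 are {M6 stuck-at-0, M7 stuck-at-0, M8 stuck-at-1}.
Test 2 (a=0, b=0, c=1, d=0, e=1): fault-free M1=1, M2=1, M3=1, M4=1, M5=0, M6=0, M7=1, M8=0 → 0; observed 1. Eliminates M6 stuck-at-0.
Test 3 (a=0, b=0, c=0, d=0, e=0): fault-free M1=0, M2=0, M3=0, M4=0, M5=1, M6=1, M7=1, M8=0 → 0; observed 0. Eliminates M8 stuck-at-1.
Only M7 stuck-at-0 is consistent with every test.

M7 stuck-at-0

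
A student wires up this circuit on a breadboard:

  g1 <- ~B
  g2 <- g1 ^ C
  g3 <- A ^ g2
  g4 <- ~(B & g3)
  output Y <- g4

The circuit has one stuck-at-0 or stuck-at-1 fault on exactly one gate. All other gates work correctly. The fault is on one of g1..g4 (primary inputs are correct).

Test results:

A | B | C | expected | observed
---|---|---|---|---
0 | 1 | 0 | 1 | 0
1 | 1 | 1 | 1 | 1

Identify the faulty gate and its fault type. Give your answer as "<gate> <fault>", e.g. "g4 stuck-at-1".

g2 stuck-at-1

Fault-free values for test 1 (A=0, B=1, C=0): g1=0, g2=0, g3=0, g4=1, giving Y=1. Observed 0.
Test 1: faults giving observed 0 are {g1 stuck-at-1, g2 stuck-at-1, g3 stuck-at-1, g4 stuck-at-0}.
Test 2 (A=1, B=1, C=1): fault-free g1=0, g2=1, g3=0, g4=1 → 1; observed 1. Eliminates g1 stuck-at-1, g3 stuck-at-1, g4 stuck-at-0.
Only g2 stuck-at-1 is consistent with every test.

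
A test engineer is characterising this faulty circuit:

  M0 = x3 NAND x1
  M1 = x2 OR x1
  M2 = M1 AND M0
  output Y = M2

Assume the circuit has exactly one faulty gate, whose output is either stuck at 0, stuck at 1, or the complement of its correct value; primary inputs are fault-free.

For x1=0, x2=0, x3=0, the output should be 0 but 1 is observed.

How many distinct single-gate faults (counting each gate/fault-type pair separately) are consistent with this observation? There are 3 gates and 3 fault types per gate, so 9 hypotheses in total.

4

Fault-free: M0=1, M1=0, M2=0 → 0. Observed 1.
  M0 stuck-at-0: output 0 ✗
  M0 stuck-at-1: output 0 ✗
  M0 inverted output: output 0 ✗
  M1 stuck-at-0: output 0 ✗
  M1 stuck-at-1: output 1 ✓
  M1 inverted output: output 1 ✓
  M2 stuck-at-0: output 0 ✗
  M2 stuck-at-1: output 1 ✓
  M2 inverted output: output 1 ✓
Consistent faults: {M1 stuck-at-1, M1 inverted output, M2 stuck-at-1, M2 inverted output} — 4 in all.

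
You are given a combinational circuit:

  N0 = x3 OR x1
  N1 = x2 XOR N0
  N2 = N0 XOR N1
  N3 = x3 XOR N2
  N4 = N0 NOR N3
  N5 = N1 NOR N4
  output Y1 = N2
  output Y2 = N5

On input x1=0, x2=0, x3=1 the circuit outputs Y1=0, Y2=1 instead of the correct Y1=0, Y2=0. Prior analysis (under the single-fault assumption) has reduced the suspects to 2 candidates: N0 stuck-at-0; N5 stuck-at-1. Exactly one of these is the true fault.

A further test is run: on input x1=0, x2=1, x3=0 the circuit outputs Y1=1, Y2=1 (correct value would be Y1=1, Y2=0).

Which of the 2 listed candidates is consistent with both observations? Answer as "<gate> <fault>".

N5 stuck-at-1

Evaluate each candidate on input x1=0, x2=1, x3=0:
  N0 stuck-at-0: N0=0 [stuck-at-0], N1=1, N2=1, N3=1, N4=0, N5=0 → Y1=1, Y2=0 — eliminated
  N5 stuck-at-1: N0=0, N1=1, N2=1, N3=1, N4=0, N5=1 [stuck-at-1] → Y1=1, Y2=1 — matches
Only N5 stuck-at-1 reproduces the observed Y1=1, Y2=1.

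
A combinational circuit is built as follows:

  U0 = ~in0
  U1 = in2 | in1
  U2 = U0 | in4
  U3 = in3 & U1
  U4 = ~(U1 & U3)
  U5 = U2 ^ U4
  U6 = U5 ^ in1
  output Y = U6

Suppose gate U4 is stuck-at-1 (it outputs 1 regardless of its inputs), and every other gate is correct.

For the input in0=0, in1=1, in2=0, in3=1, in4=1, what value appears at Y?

1

Propagate with U4 forced: U0=1, U1=1, U2=1, U3=1, U4=1 [stuck-at-1], U5=0, U6=1.
So Y = 1. (Without the fault it would be 0.)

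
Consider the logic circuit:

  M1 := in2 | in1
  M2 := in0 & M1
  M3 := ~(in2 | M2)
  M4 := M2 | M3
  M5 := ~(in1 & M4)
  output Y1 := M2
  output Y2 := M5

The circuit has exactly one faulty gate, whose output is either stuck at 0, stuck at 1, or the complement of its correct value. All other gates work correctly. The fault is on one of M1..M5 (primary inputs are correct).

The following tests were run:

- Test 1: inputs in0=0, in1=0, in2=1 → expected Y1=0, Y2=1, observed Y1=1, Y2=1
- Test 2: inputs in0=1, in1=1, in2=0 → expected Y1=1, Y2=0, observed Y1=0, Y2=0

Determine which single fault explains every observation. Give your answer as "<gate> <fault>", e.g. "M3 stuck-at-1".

M2 inverted output

Fault-free values for test 1 (in0=0, in1=0, in2=1): M1=1, M2=0, M3=0, M4=0, M5=1, giving Y1=0, Y2=1. Observed Y1=1, Y2=1.
Test 1: faults giving observed Y1=1, Y2=1 are {M2 stuck-at-1, M2 inverted output}.
Test 2 (in0=1, in1=1, in2=0): fault-free M1=1, M2=1, M3=0, M4=1, M5=0 → Y1=1, Y2=0; observed Y1=0, Y2=0. Eliminates M2 stuck-at-1.
Only M2 inverted output is consistent with every test.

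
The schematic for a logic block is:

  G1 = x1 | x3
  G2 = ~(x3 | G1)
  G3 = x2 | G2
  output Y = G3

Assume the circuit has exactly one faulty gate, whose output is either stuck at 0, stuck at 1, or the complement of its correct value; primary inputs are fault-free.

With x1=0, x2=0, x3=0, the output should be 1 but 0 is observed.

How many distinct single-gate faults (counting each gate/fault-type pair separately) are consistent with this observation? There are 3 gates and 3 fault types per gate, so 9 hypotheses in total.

6

Fault-free: G1=0, G2=1, G3=1 → 1. Observed 0.
  G1 stuck-at-0: output 1 ✗
  G1 stuck-at-1: output 0 ✓
  G1 inverted output: output 0 ✓
  G2 stuck-at-0: output 0 ✓
  G2 stuck-at-1: output 1 ✗
  G2 inverted output: output 0 ✓
  G3 stuck-at-0: output 0 ✓
  G3 stuck-at-1: output 1 ✗
  G3 inverted output: output 0 ✓
Consistent faults: {G1 stuck-at-1, G1 inverted output, G2 stuck-at-0, G2 inverted output, G3 stuck-at-0, G3 inverted output} — 6 in all.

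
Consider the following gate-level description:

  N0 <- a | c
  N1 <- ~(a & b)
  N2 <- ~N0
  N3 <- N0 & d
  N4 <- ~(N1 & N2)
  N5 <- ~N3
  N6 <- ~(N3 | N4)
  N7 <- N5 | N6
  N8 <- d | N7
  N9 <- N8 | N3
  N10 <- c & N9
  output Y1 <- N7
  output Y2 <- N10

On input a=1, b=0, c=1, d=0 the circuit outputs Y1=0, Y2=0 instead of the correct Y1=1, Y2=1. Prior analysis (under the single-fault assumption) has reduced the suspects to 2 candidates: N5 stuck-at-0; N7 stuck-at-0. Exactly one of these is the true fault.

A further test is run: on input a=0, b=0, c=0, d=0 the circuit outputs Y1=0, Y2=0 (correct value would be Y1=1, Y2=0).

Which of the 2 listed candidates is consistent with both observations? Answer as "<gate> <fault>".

Evaluate each candidate on input a=0, b=0, c=0, d=0:
  N5 stuck-at-0: N0=0, N1=1, N2=1, N3=0, N4=0, N5=0 [stuck-at-0], N6=1, N7=1, N8=1, N9=1, N10=0 → Y1=1, Y2=0 — eliminated
  N7 stuck-at-0: N0=0, N1=1, N2=1, N3=0, N4=0, N5=1, N6=1, N7=0 [stuck-at-0], N8=0, N9=0, N10=0 → Y1=0, Y2=0 — matches
Only N7 stuck-at-0 reproduces the observed Y1=0, Y2=0.

N7 stuck-at-0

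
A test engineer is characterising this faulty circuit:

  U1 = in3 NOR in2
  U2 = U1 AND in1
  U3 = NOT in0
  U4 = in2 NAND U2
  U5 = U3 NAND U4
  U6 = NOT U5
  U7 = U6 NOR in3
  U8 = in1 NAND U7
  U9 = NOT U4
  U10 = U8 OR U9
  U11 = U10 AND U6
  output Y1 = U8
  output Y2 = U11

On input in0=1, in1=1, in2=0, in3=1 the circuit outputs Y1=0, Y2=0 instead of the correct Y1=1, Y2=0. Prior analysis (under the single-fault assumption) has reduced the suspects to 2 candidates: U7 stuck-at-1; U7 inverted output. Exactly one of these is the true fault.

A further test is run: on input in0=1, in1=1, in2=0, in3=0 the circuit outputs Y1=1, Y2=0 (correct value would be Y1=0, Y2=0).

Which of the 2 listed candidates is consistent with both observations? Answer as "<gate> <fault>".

Evaluate each candidate on input in0=1, in1=1, in2=0, in3=0:
  U7 stuck-at-1: U1=1, U2=1, U3=0, U4=1, U5=1, U6=0, U7=1 [stuck-at-1], U8=0, U9=0, U10=0, U11=0 → Y1=0, Y2=0 — eliminated
  U7 inverted output: U1=1, U2=1, U3=0, U4=1, U5=1, U6=0, U7=0 [inverted output], U8=1, U9=0, U10=1, U11=0 → Y1=1, Y2=0 — matches
Only U7 inverted output reproduces the observed Y1=1, Y2=0.

U7 inverted output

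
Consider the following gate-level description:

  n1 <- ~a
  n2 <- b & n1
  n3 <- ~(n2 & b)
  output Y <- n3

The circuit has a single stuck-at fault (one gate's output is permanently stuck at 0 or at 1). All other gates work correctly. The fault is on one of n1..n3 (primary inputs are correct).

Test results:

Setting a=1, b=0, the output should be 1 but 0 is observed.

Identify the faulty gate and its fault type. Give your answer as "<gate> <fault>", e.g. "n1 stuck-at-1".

n3 stuck-at-0

Fault-free values for test 1 (a=1, b=0): n1=0, n2=0, n3=1, giving Y=1. Observed 0.
Test 1: faults giving observed 0 are {n3 stuck-at-0}.
Only n3 stuck-at-0 is consistent with every test.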